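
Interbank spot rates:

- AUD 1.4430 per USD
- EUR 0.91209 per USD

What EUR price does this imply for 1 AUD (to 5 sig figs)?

1 AUD ÷ 1.4430 = 0.693001 USD
0.693001 USD × 0.91209 = 0.632079 EUR

AUD/EUR = 0.63208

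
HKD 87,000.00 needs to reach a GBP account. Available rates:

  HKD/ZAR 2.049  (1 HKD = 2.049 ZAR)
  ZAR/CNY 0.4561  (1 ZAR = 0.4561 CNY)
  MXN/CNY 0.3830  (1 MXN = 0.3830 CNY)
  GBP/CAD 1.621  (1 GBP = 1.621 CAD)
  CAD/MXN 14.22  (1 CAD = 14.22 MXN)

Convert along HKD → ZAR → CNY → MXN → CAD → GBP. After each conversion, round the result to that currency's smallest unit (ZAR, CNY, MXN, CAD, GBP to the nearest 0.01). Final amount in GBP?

GBP 9,209.58

HKD 87,000.00 × 2.049 = ZAR 178,263.00
ZAR 178,263.00 × 0.4561 = CNY 81,305.75
CNY 81,305.75 ÷ 0.3830 = MXN 212,286.55
MXN 212,286.55 ÷ 14.22 = CAD 14,928.73
CAD 14,928.73 ÷ 1.621 = GBP 9,209.58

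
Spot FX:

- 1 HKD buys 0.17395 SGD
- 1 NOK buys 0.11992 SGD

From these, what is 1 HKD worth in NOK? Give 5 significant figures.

HKD/NOK = 1.4506

1 HKD × 0.17395 = 0.17395 SGD
0.17395 SGD ÷ 0.11992 = 1.45055 NOK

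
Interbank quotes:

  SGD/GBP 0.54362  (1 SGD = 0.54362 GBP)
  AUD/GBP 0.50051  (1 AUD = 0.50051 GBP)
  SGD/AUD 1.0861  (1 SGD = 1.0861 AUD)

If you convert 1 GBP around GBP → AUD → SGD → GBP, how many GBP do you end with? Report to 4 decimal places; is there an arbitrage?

1.0000 (no arbitrage)

Around GBP → AUD → SGD → GBP: 1 ÷ 0.50051 ÷ 1.0861 × 0.54362 = 1.000030
Product ≈ 1 (deviation 0.003%, within rounding noise).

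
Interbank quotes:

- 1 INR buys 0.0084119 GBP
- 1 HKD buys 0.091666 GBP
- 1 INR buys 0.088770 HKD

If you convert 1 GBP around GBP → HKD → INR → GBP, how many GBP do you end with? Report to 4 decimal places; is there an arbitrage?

Around GBP → HKD → INR → GBP: 1 ÷ 0.091666 ÷ 0.088770 × 0.0084119 = 1.033760
Product > 1; profitable direction is GBP → HKD → INR → GBP.

1.0338 (arbitrage exists)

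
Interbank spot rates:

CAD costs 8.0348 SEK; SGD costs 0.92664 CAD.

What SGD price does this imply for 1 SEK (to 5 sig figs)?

1 SEK ÷ 8.0348 = 0.124459 CAD
0.124459 CAD ÷ 0.92664 = 0.134312 SGD

SEK/SGD = 0.13431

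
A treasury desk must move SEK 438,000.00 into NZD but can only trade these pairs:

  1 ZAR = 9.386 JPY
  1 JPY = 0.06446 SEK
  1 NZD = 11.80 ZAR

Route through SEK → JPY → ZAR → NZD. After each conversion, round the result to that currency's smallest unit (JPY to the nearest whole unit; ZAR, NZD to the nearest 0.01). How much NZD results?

SEK 438,000.00 ÷ 0.06446 = JPY 6,794,912
JPY 6,794,912 ÷ 9.386 = ZAR 723,941.19
ZAR 723,941.19 ÷ 11.80 = NZD 61,350.95

NZD 61,350.95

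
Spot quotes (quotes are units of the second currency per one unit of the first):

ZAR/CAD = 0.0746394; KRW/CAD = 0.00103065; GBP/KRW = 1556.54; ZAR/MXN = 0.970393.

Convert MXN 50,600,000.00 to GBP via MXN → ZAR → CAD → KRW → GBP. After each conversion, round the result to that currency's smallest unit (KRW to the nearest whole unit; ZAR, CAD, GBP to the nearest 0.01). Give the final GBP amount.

GBP 2,426,048.66

MXN 50,600,000.00 ÷ 0.970393 = ZAR 52,143,822.14
ZAR 52,143,822.14 × 0.0746394 = CAD 3,891,983.60
CAD 3,891,983.60 ÷ 0.00103065 = KRW 3,776,241,789
KRW 3,776,241,789 ÷ 1556.54 = GBP 2,426,048.66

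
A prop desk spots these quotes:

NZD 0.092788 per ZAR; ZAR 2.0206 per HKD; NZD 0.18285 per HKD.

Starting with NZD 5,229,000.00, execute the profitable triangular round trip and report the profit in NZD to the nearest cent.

Profitable loop is NZD → HKD → ZAR → NZD:
NZD 5,229,000.00 ÷ 0.18285 = HKD 28,597,210.83
HKD 28,597,210.83 × 2.0206 = ZAR 57,783,524.20
ZAR 57,783,524.20 × 0.092788 = NZD 5,361,617.64
Profit = NZD 5,361,617.64 − NZD 5,229,000.00

Profit: NZD 132,617.64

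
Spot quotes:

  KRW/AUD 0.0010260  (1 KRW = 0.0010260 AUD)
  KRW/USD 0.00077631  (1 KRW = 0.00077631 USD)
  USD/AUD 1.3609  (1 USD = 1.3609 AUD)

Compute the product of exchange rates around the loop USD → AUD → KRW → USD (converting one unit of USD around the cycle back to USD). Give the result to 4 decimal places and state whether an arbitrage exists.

1.0297 (arbitrage exists)

Around USD → AUD → KRW → USD: 1 × 1.3609 ÷ 0.0010260 × 0.00077631 = 1.029708
Product > 1; profitable direction is USD → AUD → KRW → USD.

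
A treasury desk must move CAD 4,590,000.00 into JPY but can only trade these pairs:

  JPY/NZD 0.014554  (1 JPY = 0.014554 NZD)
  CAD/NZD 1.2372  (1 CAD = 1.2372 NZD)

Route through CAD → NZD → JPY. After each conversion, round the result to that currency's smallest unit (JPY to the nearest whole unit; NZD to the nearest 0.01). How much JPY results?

CAD 4,590,000.00 × 1.2372 = NZD 5,678,748.00
NZD 5,678,748.00 ÷ 0.014554 = JPY 390,184,691

JPY 390,184,691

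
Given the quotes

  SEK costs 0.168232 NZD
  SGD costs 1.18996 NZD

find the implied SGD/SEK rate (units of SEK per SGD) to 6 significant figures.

1 SGD × 1.18996 = 1.18996 NZD
1.18996 NZD ÷ 0.168232 = 7.07333 SEK

SGD/SEK = 7.07333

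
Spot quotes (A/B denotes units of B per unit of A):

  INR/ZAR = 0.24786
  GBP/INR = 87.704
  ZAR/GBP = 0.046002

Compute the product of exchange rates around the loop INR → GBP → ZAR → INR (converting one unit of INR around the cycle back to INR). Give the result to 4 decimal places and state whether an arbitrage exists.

1.0000 (no arbitrage)

Around INR → GBP → ZAR → INR: 1 ÷ 87.704 ÷ 0.046002 ÷ 0.24786 = 0.999994
Product ≈ 1 (deviation 0.001%, within rounding noise).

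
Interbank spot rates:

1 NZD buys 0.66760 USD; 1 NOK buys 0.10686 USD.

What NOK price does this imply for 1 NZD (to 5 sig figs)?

NZD/NOK = 6.2474

1 NZD × 0.66760 = 0.6676 USD
0.6676 USD ÷ 0.10686 = 6.24743 NOK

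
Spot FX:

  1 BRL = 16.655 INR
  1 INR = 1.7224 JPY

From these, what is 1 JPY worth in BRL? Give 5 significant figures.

JPY/BRL = 0.034860

1 JPY ÷ 1.7224 = 0.580585 INR
0.580585 INR ÷ 16.655 = 0.0348595 BRL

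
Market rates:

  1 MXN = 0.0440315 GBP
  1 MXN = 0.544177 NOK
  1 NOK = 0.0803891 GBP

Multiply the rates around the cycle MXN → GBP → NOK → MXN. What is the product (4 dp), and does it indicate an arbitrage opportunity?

1.0065 (arbitrage exists)

Around MXN → GBP → NOK → MXN: 1 × 0.0440315 ÷ 0.0803891 ÷ 0.544177 = 1.006529
Product > 1; profitable direction is MXN → GBP → NOK → MXN.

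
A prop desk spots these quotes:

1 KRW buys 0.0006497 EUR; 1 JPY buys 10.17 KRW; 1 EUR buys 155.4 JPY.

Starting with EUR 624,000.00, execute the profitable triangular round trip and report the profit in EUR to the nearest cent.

Profitable loop is EUR → JPY → KRW → EUR:
EUR 624,000.00 × 155.4 = JPY 96,969,600
JPY 96,969,600 × 10.17 = KRW 986,180,832
KRW 986,180,832 × 0.0006497 = EUR 640,721.69
Profit = EUR 640,721.69 − EUR 624,000.00

Profit: EUR 16,721.69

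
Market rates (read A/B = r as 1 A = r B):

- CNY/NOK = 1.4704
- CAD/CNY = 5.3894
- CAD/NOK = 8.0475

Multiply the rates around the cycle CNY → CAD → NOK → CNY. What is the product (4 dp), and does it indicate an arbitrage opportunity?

1.0155 (arbitrage exists)

Around CNY → CAD → NOK → CNY: 1 ÷ 5.3894 × 8.0475 ÷ 1.4704 = 1.015512
Product > 1; profitable direction is CNY → CAD → NOK → CNY.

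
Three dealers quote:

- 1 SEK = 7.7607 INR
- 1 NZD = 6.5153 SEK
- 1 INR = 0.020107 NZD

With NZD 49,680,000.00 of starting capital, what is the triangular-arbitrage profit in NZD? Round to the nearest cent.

Profitable loop is NZD → SEK → INR → NZD:
NZD 49,680,000.00 × 6.5153 = SEK 323,680,104.00
SEK 323,680,104.00 × 7.7607 = INR 2,511,984,183.11
INR 2,511,984,183.11 × 0.020107 = NZD 50,508,465.97
Profit = NZD 50,508,465.97 − NZD 49,680,000.00

Profit: NZD 828,465.97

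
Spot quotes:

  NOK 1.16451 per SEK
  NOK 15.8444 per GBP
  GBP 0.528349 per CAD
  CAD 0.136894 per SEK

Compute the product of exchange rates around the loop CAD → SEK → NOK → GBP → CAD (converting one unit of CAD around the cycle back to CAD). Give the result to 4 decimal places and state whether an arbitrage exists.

1.0162 (arbitrage exists)

Around CAD → SEK → NOK → GBP → CAD: 1 ÷ 0.136894 × 1.16451 ÷ 15.8444 ÷ 0.528349 = 1.016160
Product > 1; profitable direction is CAD → SEK → NOK → GBP → CAD.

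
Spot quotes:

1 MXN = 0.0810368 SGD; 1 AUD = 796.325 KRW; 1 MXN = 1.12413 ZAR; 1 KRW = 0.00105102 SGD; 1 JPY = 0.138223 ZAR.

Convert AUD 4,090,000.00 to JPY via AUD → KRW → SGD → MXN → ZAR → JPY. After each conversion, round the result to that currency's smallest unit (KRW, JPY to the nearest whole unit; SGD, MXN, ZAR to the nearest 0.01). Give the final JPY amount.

JPY 343,541,003

AUD 4,090,000.00 × 796.325 = KRW 3,256,969,250
KRW 3,256,969,250 × 0.00105102 = SGD 3,423,139.82
SGD 3,423,139.82 ÷ 0.0810368 = MXN 42,241,794.10
MXN 42,241,794.10 × 1.12413 = ZAR 47,485,268.00
ZAR 47,485,268.00 ÷ 0.138223 = JPY 343,541,003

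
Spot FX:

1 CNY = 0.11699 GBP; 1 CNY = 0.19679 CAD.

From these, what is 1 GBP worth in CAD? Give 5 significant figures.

1 GBP ÷ 0.11699 = 8.54774 CNY
8.54774 CNY × 0.19679 = 1.68211 CAD

GBP/CAD = 1.6821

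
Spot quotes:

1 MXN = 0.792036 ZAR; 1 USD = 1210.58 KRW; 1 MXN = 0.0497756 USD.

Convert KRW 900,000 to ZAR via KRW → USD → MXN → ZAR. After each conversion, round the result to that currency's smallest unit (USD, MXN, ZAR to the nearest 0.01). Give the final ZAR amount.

ZAR 11,829.87

KRW 900,000 ÷ 1210.58 = USD 743.45
USD 743.45 ÷ 0.0497756 = MXN 14,936.03
MXN 14,936.03 × 0.792036 = ZAR 11,829.87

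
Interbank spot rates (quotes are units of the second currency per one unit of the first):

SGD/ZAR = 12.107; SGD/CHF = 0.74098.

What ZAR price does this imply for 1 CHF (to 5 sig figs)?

1 CHF ÷ 0.74098 = 1.34956 SGD
1.34956 SGD × 12.107 = 16.3392 ZAR

CHF/ZAR = 16.339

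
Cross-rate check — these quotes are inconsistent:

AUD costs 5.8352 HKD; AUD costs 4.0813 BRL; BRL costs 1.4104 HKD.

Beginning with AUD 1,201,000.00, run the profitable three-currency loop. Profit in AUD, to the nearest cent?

Profitable loop is AUD → HKD → BRL → AUD:
AUD 1,201,000.00 × 5.8352 = HKD 7,008,075.20
HKD 7,008,075.20 ÷ 1.4104 = BRL 4,968,856.49
BRL 4,968,856.49 ÷ 4.0813 = AUD 1,217,469.06
Profit = AUD 1,217,469.06 − AUD 1,201,000.00

Profit: AUD 16,469.06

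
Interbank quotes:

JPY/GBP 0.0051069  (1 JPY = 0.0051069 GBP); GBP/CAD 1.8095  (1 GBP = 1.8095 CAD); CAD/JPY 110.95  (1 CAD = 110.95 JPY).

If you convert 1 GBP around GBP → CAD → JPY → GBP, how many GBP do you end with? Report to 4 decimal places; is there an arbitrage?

1.0253 (arbitrage exists)

Around GBP → CAD → JPY → GBP: 1 × 1.8095 × 110.95 × 0.0051069 = 1.025282
Product > 1; profitable direction is GBP → CAD → JPY → GBP.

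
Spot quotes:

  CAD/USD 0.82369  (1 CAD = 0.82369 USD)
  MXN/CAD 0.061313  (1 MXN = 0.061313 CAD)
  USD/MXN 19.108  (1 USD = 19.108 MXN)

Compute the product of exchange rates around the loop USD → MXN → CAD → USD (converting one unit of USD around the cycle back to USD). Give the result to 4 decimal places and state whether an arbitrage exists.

Around USD → MXN → CAD → USD: 1 × 19.108 × 0.061313 × 0.82369 = 0.965010
Product < 1; profitable direction is USD → CAD → MXN → USD.

0.9650 (arbitrage exists)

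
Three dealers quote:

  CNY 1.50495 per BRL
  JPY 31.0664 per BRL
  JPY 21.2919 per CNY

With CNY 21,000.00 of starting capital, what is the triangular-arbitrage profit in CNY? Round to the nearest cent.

Profit: CNY 660.32

Profitable loop is CNY → JPY → BRL → CNY:
CNY 21,000.00 × 21.2919 = JPY 447,130
JPY 447,130 ÷ 31.0664 = BRL 14,392.72
BRL 14,392.72 × 1.50495 = CNY 21,660.32
Profit = CNY 21,660.32 − CNY 21,000.00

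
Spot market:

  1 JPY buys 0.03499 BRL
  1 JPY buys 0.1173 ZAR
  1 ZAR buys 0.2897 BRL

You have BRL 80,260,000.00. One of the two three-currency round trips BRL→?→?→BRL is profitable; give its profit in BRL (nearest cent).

Profit: BRL 2,381,195.39

Profitable loop is BRL → ZAR → JPY → BRL:
BRL 80,260,000.00 ÷ 0.2897 = ZAR 277,045,219.19
ZAR 277,045,219.19 ÷ 0.1173 = JPY 2,361,851,826
JPY 2,361,851,826 × 0.03499 = BRL 82,641,195.39
Profit = BRL 82,641,195.39 − BRL 80,260,000.00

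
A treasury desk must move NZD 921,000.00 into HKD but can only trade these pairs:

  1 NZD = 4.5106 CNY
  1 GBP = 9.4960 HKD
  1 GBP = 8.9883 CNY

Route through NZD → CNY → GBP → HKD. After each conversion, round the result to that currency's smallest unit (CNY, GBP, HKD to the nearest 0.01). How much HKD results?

NZD 921,000.00 × 4.5106 = CNY 4,154,262.60
CNY 4,154,262.60 ÷ 8.9883 = GBP 462,185.57
GBP 462,185.57 × 9.4960 = HKD 4,388,914.17

HKD 4,388,914.17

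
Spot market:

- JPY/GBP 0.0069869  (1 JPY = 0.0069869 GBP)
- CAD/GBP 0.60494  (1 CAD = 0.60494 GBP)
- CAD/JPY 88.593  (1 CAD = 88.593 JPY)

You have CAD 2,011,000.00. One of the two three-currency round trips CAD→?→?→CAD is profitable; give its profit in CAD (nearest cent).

Profit: CAD 46,707.80

Profitable loop is CAD → JPY → GBP → CAD:
CAD 2,011,000.00 × 88.593 = JPY 178,160,523
JPY 178,160,523 × 0.0069869 = GBP 1,244,789.76
GBP 1,244,789.76 ÷ 0.60494 = CAD 2,057,707.80
Profit = CAD 2,057,707.80 − CAD 2,011,000.00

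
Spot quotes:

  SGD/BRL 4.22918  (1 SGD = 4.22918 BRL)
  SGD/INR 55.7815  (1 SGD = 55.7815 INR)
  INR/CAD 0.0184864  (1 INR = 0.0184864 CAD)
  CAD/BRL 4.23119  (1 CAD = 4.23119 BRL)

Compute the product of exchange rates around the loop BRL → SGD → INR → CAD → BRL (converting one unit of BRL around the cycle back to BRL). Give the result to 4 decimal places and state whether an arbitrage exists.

Around BRL → SGD → INR → CAD → BRL: 1 ÷ 4.22918 × 55.7815 × 0.0184864 × 4.23119 = 1.031689
Product > 1; profitable direction is BRL → SGD → INR → CAD → BRL.

1.0317 (arbitrage exists)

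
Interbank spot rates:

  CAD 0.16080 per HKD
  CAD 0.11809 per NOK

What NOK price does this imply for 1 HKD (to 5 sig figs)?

1 HKD × 0.16080 = 0.1608 CAD
0.1608 CAD ÷ 0.11809 = 1.36167 NOK

HKD/NOK = 1.3617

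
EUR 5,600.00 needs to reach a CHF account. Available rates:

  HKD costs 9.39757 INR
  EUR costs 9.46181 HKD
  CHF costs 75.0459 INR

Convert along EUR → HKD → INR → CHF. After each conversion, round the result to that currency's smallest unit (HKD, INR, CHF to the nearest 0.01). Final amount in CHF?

EUR 5,600.00 × 9.46181 = HKD 52,986.14
HKD 52,986.14 × 9.39757 = INR 497,940.96
INR 497,940.96 ÷ 75.0459 = CHF 6,635.15

CHF 6,635.15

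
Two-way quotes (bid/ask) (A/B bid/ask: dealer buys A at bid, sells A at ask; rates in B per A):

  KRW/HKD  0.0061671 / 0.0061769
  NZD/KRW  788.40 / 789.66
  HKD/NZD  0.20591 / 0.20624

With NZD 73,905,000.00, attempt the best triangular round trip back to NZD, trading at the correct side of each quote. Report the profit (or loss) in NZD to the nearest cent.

Net profit: NZD 85,994.76

Best loop NZD → KRW → HKD → NZD:
NZD 73,905,000.00 × 788.40 (sell NZD at bid) = KRW 58,266,702,000
KRW 58,266,702,000 × 0.0061671 (sell KRW at bid) = HKD 359,336,577.90
HKD 359,336,577.90 × 0.20591 (sell HKD at bid) = NZD 73,990,994.76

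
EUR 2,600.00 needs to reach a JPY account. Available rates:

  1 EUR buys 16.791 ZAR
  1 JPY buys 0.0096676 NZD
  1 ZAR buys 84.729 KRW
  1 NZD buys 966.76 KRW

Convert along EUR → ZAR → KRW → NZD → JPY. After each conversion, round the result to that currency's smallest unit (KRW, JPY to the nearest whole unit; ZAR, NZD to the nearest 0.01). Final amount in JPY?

EUR 2,600.00 × 16.791 = ZAR 43,656.60
ZAR 43,656.60 × 84.729 = KRW 3,698,980
KRW 3,698,980 ÷ 966.76 = NZD 3,826.16
NZD 3,826.16 ÷ 0.0096676 = JPY 395,771

JPY 395,771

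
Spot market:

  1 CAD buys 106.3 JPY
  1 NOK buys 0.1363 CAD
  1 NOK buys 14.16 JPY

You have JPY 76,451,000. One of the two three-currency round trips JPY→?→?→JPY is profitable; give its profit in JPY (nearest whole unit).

Profitable loop is JPY → NOK → CAD → JPY:
JPY 76,451,000 ÷ 14.16 = NOK 5,399,081.92
NOK 5,399,081.92 × 0.1363 = CAD 735,894.87
CAD 735,894.87 × 106.3 = JPY 78,225,624
Profit = JPY 78,225,624 − JPY 76,451,000

Profit: JPY 1,774,624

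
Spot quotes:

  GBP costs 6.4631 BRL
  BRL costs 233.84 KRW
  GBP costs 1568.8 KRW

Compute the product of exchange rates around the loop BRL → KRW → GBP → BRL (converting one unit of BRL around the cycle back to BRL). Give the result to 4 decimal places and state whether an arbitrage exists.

0.9634 (arbitrage exists)

Around BRL → KRW → GBP → BRL: 1 × 233.84 ÷ 1568.8 × 6.4631 = 0.963368
Product < 1; profitable direction is BRL → GBP → KRW → BRL.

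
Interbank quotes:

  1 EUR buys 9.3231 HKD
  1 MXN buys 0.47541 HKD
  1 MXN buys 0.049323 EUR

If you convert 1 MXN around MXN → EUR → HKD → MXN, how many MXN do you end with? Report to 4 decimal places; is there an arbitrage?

Around MXN → EUR → HKD → MXN: 1 × 0.049323 × 9.3231 ÷ 0.47541 = 0.967256
Product < 1; profitable direction is MXN → HKD → EUR → MXN.

0.9673 (arbitrage exists)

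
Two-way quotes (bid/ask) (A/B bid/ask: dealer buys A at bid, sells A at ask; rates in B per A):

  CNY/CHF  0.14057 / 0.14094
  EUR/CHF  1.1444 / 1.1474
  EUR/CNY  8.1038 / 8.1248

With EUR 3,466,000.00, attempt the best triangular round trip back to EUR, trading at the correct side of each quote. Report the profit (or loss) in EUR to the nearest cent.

Best loop EUR → CHF → CNY → EUR:
EUR 3,466,000.00 × 1.1444 (sell EUR at bid) = CHF 3,966,490.40
CHF 3,966,490.40 ÷ 0.14094 (buy CNY at ask) = CNY 28,143,113.38
CNY 28,143,113.38 ÷ 8.1248 (buy EUR at ask) = EUR 3,463,853.06

Net result: EUR -2,146.94 (no profitable arbitrage after spreads)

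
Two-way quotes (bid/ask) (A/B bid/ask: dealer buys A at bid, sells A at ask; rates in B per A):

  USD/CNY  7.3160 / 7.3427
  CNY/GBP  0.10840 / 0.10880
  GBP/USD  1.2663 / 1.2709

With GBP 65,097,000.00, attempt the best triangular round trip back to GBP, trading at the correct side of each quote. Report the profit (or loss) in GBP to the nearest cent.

Net profit: GBP 276,322.88

Best loop GBP → USD → CNY → GBP:
GBP 65,097,000.00 × 1.2663 (sell GBP at bid) = USD 82,432,331.10
USD 82,432,331.10 × 7.3160 (sell USD at bid) = CNY 603,074,934.33
CNY 603,074,934.33 × 0.10840 (sell CNY at bid) = GBP 65,373,322.88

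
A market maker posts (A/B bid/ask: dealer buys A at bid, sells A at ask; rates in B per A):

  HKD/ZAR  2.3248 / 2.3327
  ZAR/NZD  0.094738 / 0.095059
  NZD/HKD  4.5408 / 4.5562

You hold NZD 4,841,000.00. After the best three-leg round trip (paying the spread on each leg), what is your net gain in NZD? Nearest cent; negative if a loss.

Net profit: NZD 470.23

Best loop NZD → HKD → ZAR → NZD:
NZD 4,841,000.00 × 4.5408 (sell NZD at bid) = HKD 21,982,012.80
HKD 21,982,012.80 × 2.3248 (sell HKD at bid) = ZAR 51,103,783.36
ZAR 51,103,783.36 × 0.094738 (sell ZAR at bid) = NZD 4,841,470.23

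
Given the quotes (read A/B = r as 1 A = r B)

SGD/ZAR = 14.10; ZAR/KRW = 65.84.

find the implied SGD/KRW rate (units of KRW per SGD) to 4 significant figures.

1 SGD × 14.10 = 14.1 ZAR
14.1 ZAR × 65.84 = 928.344 KRW

SGD/KRW = 928.3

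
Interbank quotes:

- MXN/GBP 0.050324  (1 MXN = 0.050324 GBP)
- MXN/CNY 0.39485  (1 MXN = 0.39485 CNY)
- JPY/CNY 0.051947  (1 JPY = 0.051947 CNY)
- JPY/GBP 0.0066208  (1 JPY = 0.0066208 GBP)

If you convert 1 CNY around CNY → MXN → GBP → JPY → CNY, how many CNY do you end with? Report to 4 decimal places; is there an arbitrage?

Around CNY → MXN → GBP → JPY → CNY: 1 ÷ 0.39485 × 0.050324 ÷ 0.0066208 × 0.051947 = 0.999984
Product ≈ 1 (deviation 0.002%, within rounding noise).

1.0000 (no arbitrage)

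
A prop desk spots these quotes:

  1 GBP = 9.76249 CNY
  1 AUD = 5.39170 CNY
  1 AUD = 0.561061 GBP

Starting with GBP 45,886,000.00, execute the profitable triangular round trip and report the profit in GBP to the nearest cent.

Profitable loop is GBP → CNY → AUD → GBP:
GBP 45,886,000.00 × 9.76249 = CNY 447,961,616.14
CNY 447,961,616.14 ÷ 5.39170 = AUD 83,083,557.35
AUD 83,083,557.35 × 0.561061 = GBP 46,614,943.77
Profit = GBP 46,614,943.77 − GBP 45,886,000.00

Profit: GBP 728,943.77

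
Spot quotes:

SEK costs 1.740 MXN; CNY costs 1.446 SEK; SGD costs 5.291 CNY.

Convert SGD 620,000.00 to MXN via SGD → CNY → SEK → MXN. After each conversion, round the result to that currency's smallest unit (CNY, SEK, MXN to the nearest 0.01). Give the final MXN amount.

MXN 8,253,667.94

SGD 620,000.00 × 5.291 = CNY 3,280,420.00
CNY 3,280,420.00 × 1.446 = SEK 4,743,487.32
SEK 4,743,487.32 × 1.740 = MXN 8,253,667.94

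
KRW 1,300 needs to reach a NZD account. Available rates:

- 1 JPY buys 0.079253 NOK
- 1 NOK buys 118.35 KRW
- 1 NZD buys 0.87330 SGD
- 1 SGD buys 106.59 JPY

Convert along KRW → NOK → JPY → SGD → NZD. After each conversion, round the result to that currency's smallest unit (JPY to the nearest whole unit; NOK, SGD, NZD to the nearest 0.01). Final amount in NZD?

NZD 1.49

KRW 1,300 ÷ 118.35 = NOK 10.98
NOK 10.98 ÷ 0.079253 = JPY 139
JPY 139 ÷ 106.59 = SGD 1.30
SGD 1.30 ÷ 0.87330 = NZD 1.49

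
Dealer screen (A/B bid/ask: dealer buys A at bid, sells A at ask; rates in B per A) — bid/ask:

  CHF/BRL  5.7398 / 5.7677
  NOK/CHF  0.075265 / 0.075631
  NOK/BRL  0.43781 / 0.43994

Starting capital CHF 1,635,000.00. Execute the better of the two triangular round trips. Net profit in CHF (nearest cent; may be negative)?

Best loop CHF → NOK → BRL → CHF:
CHF 1,635,000.00 ÷ 0.075631 (buy NOK at ask) = NOK 21,618,119.55
NOK 21,618,119.55 × 0.43781 (sell NOK at bid) = BRL 9,464,628.92
BRL 9,464,628.92 ÷ 5.7677 (buy CHF at ask) = CHF 1,640,971.08

Net profit: CHF 5,971.08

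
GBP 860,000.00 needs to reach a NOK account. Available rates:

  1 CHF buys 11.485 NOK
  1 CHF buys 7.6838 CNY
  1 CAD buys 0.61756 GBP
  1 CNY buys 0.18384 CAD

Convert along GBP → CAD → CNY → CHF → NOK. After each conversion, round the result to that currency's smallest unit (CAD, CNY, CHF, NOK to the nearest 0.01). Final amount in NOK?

GBP 860,000.00 ÷ 0.61756 = CAD 1,392,577.24
CAD 1,392,577.24 ÷ 0.18384 = CNY 7,574,941.47
CNY 7,574,941.47 ÷ 7.6838 = CHF 985,832.72
CHF 985,832.72 × 11.485 = NOK 11,322,288.79

NOK 11,322,288.79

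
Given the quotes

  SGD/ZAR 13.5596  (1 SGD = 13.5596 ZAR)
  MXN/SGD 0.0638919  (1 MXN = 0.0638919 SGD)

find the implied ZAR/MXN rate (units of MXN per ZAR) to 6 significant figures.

1 ZAR ÷ 13.5596 = 0.0737485 SGD
0.0737485 SGD ÷ 0.0638919 = 1.15427 MXN

ZAR/MXN = 1.15427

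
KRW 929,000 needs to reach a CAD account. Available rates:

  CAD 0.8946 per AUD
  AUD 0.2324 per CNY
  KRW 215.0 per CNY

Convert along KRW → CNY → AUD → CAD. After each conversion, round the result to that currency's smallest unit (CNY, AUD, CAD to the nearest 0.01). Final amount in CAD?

CAD 898.34

KRW 929,000 ÷ 215.0 = CNY 4,320.93
CNY 4,320.93 × 0.2324 = AUD 1,004.18
AUD 1,004.18 × 0.8946 = CAD 898.34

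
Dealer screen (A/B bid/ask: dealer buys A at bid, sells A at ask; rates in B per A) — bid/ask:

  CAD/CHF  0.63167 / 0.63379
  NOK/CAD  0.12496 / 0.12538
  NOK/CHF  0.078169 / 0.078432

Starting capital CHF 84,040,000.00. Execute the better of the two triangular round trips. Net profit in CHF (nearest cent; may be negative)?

Best loop CHF → NOK → CAD → CHF:
CHF 84,040,000.00 ÷ 0.078432 (buy NOK at ask) = NOK 1,071,501,427.99
NOK 1,071,501,427.99 × 0.12496 (sell NOK at bid) = CAD 133,894,818.44
CAD 133,894,818.44 × 0.63167 (sell CAD at bid) = CHF 84,577,339.96

Net profit: CHF 537,339.96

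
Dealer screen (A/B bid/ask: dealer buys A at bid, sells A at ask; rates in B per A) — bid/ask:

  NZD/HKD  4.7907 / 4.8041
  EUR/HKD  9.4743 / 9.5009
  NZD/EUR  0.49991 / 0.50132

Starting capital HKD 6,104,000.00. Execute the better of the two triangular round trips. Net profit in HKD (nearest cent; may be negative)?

Best loop HKD → EUR → NZD → HKD:
HKD 6,104,000.00 ÷ 9.5009 (buy EUR at ask) = EUR 642,465.45
EUR 642,465.45 ÷ 0.50132 (buy NZD at ask) = NZD 1,281,547.62
NZD 1,281,547.62 × 4.7907 (sell NZD at bid) = HKD 6,139,510.16

Net profit: HKD 35,510.16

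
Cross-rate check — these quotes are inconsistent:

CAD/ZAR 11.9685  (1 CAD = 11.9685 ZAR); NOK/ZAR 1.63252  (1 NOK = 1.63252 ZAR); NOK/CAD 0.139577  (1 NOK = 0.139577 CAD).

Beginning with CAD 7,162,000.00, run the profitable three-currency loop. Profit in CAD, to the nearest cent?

Profitable loop is CAD → ZAR → NOK → CAD:
CAD 7,162,000.00 × 11.9685 = ZAR 85,718,397.00
ZAR 85,718,397.00 ÷ 1.63252 = NOK 52,506,797.47
NOK 52,506,797.47 × 0.139577 = CAD 7,328,741.27
Profit = CAD 7,328,741.27 − CAD 7,162,000.00

Profit: CAD 166,741.27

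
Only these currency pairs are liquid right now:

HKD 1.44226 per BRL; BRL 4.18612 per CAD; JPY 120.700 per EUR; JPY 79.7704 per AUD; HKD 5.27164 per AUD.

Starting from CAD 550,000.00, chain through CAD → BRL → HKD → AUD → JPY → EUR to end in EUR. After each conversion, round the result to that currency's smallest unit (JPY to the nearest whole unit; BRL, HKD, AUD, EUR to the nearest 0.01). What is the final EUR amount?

EUR 416,300.26

CAD 550,000.00 × 4.18612 = BRL 2,302,366.00
BRL 2,302,366.00 × 1.44226 = HKD 3,320,610.39
HKD 3,320,610.39 ÷ 5.27164 = AUD 629,900.83
AUD 629,900.83 × 79.7704 = JPY 50,247,441
JPY 50,247,441 ÷ 120.700 = EUR 416,300.26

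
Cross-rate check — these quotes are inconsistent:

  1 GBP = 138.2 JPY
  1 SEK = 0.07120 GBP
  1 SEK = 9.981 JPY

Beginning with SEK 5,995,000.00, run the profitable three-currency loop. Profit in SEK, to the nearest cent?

Profitable loop is SEK → JPY → GBP → SEK:
SEK 5,995,000.00 × 9.981 = JPY 59,836,095
JPY 59,836,095 ÷ 138.2 = GBP 432,967.40
GBP 432,967.40 ÷ 0.07120 = SEK 6,081,002.84
Profit = SEK 6,081,002.84 − SEK 5,995,000.00

Profit: SEK 86,002.84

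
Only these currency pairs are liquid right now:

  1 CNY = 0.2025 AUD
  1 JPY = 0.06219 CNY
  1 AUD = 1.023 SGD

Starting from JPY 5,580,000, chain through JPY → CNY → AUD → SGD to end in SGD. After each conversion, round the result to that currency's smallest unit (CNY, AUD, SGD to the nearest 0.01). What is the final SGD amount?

SGD 71,887.84

JPY 5,580,000 × 0.06219 = CNY 347,020.20
CNY 347,020.20 × 0.2025 = AUD 70,271.59
AUD 70,271.59 × 1.023 = SGD 71,887.84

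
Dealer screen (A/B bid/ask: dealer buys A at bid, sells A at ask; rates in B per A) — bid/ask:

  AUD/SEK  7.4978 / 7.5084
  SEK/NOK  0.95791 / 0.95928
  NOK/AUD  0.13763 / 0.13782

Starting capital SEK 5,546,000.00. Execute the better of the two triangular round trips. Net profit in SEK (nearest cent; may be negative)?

Best loop SEK → AUD → NOK → SEK:
SEK 5,546,000.00 ÷ 7.5084 (buy AUD at ask) = AUD 738,639.39
AUD 738,639.39 ÷ 0.13782 (buy NOK at ask) = NOK 5,359,449.94
NOK 5,359,449.94 ÷ 0.95928 (buy SEK at ask) = SEK 5,586,950.57

Net profit: SEK 40,950.57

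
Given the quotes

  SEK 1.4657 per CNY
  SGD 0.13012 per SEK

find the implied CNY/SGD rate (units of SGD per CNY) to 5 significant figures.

1 CNY × 1.4657 = 1.4657 SEK
1.4657 SEK × 0.13012 = 0.190717 SGD

CNY/SGD = 0.19072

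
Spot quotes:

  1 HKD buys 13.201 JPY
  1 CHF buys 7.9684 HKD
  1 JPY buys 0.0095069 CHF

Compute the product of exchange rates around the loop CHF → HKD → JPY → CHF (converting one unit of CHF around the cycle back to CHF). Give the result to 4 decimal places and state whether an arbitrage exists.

1.0000 (no arbitrage)

Around CHF → HKD → JPY → CHF: 1 × 7.9684 × 13.201 × 0.0095069 = 1.000039
Product ≈ 1 (deviation 0.004%, within rounding noise).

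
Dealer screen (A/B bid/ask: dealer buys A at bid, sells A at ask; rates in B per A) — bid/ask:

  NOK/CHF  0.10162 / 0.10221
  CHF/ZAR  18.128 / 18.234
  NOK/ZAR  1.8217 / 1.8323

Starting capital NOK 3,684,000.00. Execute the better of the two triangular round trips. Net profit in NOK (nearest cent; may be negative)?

Best loop NOK → CHF → ZAR → NOK:
NOK 3,684,000.00 × 0.10162 (sell NOK at bid) = CHF 374,368.08
CHF 374,368.08 × 18.128 (sell CHF at bid) = ZAR 6,786,544.55
ZAR 6,786,544.55 ÷ 1.8323 (buy NOK at ask) = NOK 3,703,839.19

Net profit: NOK 19,839.19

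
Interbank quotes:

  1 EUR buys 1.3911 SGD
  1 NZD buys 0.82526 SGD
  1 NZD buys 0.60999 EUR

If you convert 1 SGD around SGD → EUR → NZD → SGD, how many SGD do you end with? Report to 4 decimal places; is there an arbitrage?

Around SGD → EUR → NZD → SGD: 1 ÷ 1.3911 ÷ 0.60999 × 0.82526 = 0.972545
Product < 1; profitable direction is SGD → NZD → EUR → SGD.

0.9725 (arbitrage exists)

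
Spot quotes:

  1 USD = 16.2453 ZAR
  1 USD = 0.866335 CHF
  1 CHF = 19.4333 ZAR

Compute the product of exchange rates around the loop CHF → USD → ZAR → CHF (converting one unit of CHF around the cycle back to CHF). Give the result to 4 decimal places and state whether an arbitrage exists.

0.9649 (arbitrage exists)

Around CHF → USD → ZAR → CHF: 1 ÷ 0.866335 × 16.2453 ÷ 19.4333 = 0.964929
Product < 1; profitable direction is CHF → ZAR → USD → CHF.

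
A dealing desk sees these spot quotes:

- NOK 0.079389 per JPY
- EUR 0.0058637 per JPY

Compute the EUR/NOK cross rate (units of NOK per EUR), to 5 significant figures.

EUR/NOK = 13.539

1 EUR ÷ 0.0058637 = 170.541 JPY
170.541 JPY × 0.079389 = 13.5391 NOK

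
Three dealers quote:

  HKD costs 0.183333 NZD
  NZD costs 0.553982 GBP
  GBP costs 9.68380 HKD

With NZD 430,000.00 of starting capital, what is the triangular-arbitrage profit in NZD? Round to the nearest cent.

Profit: NZD 7,206.23

Profitable loop is NZD → HKD → GBP → NZD:
NZD 430,000.00 ÷ 0.183333 = HKD 2,345,458.81
HKD 2,345,458.81 ÷ 9.68380 = GBP 242,204.38
GBP 242,204.38 ÷ 0.553982 = NZD 437,206.23
Profit = NZD 437,206.23 − NZD 430,000.00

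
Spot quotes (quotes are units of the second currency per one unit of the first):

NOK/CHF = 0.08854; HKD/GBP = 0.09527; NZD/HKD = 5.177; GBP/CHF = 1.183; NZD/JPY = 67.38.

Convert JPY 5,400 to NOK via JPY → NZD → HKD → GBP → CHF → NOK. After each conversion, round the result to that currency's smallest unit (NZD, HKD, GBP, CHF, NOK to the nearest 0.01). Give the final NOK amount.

JPY 5,400 ÷ 67.38 = NZD 80.14
NZD 80.14 × 5.177 = HKD 414.88
HKD 414.88 × 0.09527 = GBP 39.53
GBP 39.53 × 1.183 = CHF 46.76
CHF 46.76 ÷ 0.08854 = NOK 528.12

NOK 528.12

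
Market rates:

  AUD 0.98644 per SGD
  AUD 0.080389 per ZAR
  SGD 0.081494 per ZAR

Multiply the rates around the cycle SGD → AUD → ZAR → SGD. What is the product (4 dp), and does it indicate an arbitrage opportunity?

Around SGD → AUD → ZAR → SGD: 1 × 0.98644 ÷ 0.080389 × 0.081494 = 0.999999
Product ≈ 1 (deviation 0.000%, within rounding noise).

1.0000 (no arbitrage)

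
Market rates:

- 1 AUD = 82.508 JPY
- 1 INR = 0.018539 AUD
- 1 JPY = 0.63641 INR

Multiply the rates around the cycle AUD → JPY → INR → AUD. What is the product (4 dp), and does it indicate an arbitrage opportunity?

Around AUD → JPY → INR → AUD: 1 × 82.508 × 0.63641 × 0.018539 = 0.973463
Product < 1; profitable direction is AUD → INR → JPY → AUD.

0.9735 (arbitrage exists)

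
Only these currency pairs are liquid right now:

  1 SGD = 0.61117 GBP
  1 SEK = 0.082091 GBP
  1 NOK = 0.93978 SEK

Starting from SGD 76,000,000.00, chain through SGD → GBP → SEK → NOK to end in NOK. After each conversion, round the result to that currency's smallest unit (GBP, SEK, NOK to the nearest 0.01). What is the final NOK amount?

SGD 76,000,000.00 × 0.61117 = GBP 46,448,920.00
GBP 46,448,920.00 ÷ 0.082091 = SEK 565,822,319.13
SEK 565,822,319.13 ÷ 0.93978 = NOK 602,079,549.61

NOK 602,079,549.61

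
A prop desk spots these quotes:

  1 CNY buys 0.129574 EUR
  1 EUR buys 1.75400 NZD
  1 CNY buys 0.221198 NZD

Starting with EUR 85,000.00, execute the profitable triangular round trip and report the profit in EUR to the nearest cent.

Profit: EUR 2,334.37

Profitable loop is EUR → NZD → CNY → EUR:
EUR 85,000.00 × 1.75400 = NZD 149,090.00
NZD 149,090.00 ÷ 0.221198 = CNY 674,011.52
CNY 674,011.52 × 0.129574 = EUR 87,334.37
Profit = EUR 87,334.37 − EUR 85,000.00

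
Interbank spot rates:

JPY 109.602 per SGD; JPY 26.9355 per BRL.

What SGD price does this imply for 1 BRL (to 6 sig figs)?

1 BRL × 26.9355 = 26.9355 JPY
26.9355 JPY ÷ 109.602 = 0.245757 SGD

BRL/SGD = 0.245757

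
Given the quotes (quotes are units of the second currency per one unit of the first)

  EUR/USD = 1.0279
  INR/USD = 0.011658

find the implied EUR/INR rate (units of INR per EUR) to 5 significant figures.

1 EUR × 1.0279 = 1.0279 USD
1.0279 USD ÷ 0.011658 = 88.1712 INR

EUR/INR = 88.171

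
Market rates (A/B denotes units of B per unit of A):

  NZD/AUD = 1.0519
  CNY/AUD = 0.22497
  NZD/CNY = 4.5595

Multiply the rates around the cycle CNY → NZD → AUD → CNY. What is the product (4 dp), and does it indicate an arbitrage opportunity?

Around CNY → NZD → AUD → CNY: 1 ÷ 4.5595 × 1.0519 ÷ 0.22497 = 1.025493
Product > 1; profitable direction is CNY → NZD → AUD → CNY.

1.0255 (arbitrage exists)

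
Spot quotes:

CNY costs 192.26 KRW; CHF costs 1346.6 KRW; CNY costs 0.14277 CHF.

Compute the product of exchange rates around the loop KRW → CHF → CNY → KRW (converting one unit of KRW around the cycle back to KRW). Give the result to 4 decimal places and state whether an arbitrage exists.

Around KRW → CHF → CNY → KRW: 1 ÷ 1346.6 ÷ 0.14277 × 192.26 = 1.000031
Product ≈ 1 (deviation 0.003%, within rounding noise).

1.0000 (no arbitrage)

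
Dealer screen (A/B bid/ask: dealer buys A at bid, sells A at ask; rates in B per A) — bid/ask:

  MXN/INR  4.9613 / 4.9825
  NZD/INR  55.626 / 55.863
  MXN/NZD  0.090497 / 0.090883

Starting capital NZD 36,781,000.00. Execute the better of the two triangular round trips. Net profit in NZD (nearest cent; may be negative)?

Net profit: NZD 380,072.46

Best loop NZD → INR → MXN → NZD:
NZD 36,781,000.00 × 55.626 (sell NZD at bid) = INR 2,045,979,906.00
INR 2,045,979,906.00 ÷ 4.9825 (buy MXN at ask) = MXN 410,633,197.39
MXN 410,633,197.39 × 0.090497 (sell MXN at bid) = NZD 37,161,072.46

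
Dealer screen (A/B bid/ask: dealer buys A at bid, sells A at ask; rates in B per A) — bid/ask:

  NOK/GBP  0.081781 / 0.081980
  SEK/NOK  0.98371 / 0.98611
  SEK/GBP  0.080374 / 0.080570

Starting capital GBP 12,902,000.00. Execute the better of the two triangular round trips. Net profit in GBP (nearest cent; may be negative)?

Net result: GBP -19,410.25 (no profitable arbitrage after spreads)

Best loop GBP → SEK → NOK → GBP:
GBP 12,902,000.00 ÷ 0.080570 (buy SEK at ask) = SEK 160,134,044.93
SEK 160,134,044.93 × 0.98371 (sell SEK at bid) = NOK 157,525,461.34
NOK 157,525,461.34 × 0.081781 (sell NOK at bid) = GBP 12,882,589.75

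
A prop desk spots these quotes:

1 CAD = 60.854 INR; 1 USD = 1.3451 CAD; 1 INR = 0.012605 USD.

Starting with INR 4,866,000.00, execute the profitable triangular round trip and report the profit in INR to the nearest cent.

Profit: INR 154,635.09

Profitable loop is INR → USD → CAD → INR:
INR 4,866,000.00 × 0.012605 = USD 61,335.93
USD 61,335.93 × 1.3451 = CAD 82,502.96
CAD 82,502.96 × 60.854 = INR 5,020,635.09
Profit = INR 5,020,635.09 − INR 4,866,000.00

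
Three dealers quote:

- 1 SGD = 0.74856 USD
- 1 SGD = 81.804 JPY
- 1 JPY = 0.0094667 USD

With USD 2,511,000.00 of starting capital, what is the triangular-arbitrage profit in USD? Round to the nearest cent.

Profit: USD 86,725.46

Profitable loop is USD → SGD → JPY → USD:
USD 2,511,000.00 ÷ 0.74856 = SGD 3,354,440.53
SGD 3,354,440.53 × 81.804 = JPY 274,406,653
JPY 274,406,653 × 0.0094667 = USD 2,597,725.46
Profit = USD 2,597,725.46 − USD 2,511,000.00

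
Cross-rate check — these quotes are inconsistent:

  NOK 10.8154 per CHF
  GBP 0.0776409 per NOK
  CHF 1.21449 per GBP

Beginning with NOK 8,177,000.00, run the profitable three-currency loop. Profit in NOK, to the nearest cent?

Profit: NOK 162,136.60

Profitable loop is NOK → GBP → CHF → NOK:
NOK 8,177,000.00 × 0.0776409 = GBP 634,869.64
GBP 634,869.64 × 1.21449 = CHF 771,042.83
CHF 771,042.83 × 10.8154 = NOK 8,339,136.60
Profit = NOK 8,339,136.60 − NOK 8,177,000.00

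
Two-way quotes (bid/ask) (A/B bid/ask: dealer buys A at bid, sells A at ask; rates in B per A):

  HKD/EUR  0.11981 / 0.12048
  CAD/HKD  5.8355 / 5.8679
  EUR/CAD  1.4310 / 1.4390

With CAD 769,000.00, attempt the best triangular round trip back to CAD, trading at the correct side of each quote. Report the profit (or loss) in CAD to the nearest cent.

Best loop CAD → HKD → EUR → CAD:
CAD 769,000.00 × 5.8355 (sell CAD at bid) = HKD 4,487,499.50
HKD 4,487,499.50 × 0.11981 (sell HKD at bid) = EUR 537,647.32
EUR 537,647.32 × 1.4310 (sell EUR at bid) = CAD 769,373.31

Net profit: CAD 373.31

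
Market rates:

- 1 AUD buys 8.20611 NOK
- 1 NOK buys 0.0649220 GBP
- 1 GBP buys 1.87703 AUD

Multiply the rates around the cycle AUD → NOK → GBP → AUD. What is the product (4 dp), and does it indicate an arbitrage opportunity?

1.0000 (no arbitrage)

Around AUD → NOK → GBP → AUD: 1 × 8.20611 × 0.0649220 × 1.87703 = 1.000001
Product ≈ 1 (deviation 0.000%, within rounding noise).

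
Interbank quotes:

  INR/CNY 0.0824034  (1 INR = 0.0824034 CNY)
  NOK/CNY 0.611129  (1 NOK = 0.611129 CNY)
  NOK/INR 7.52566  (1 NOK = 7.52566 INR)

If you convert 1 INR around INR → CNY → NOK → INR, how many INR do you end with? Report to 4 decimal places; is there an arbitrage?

Around INR → CNY → NOK → INR: 1 × 0.0824034 ÷ 0.611129 × 7.52566 = 1.014745
Product > 1; profitable direction is INR → CNY → NOK → INR.

1.0147 (arbitrage exists)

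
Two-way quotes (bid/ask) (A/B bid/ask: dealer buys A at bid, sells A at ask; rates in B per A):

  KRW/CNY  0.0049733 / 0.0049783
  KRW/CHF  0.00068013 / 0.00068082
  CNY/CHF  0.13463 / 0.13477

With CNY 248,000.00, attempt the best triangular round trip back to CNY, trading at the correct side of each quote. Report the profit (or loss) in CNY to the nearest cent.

Best loop CNY → KRW → CHF → CNY:
CNY 248,000.00 ÷ 0.0049783 (buy KRW at ask) = KRW 49,816,202
KRW 49,816,202 × 0.00068013 (sell KRW at bid) = CHF 33,881.49
CHF 33,881.49 ÷ 0.13477 (buy CNY at ask) = CNY 251,402.34

Net profit: CNY 3,402.34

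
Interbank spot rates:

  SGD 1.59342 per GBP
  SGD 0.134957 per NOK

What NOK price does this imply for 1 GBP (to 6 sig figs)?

1 GBP × 1.59342 = 1.59342 SGD
1.59342 SGD ÷ 0.134957 = 11.8069 NOK

GBP/NOK = 11.8069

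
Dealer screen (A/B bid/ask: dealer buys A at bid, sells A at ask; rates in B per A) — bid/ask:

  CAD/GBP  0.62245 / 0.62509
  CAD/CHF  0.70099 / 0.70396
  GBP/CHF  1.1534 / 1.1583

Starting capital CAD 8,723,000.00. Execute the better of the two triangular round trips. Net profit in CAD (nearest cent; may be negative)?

Best loop CAD → GBP → CHF → CAD:
CAD 8,723,000.00 × 0.62245 (sell CAD at bid) = GBP 5,429,631.35
GBP 5,429,631.35 × 1.1534 (sell GBP at bid) = CHF 6,262,536.80
CHF 6,262,536.80 ÷ 0.70396 (buy CAD at ask) = CAD 8,896,154.33

Net profit: CAD 173,154.33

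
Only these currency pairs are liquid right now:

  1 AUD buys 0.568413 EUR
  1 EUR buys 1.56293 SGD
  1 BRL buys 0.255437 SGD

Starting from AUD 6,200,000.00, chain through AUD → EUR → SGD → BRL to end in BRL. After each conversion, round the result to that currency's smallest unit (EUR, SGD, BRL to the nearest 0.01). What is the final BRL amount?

BRL 21,563,110.79

AUD 6,200,000.00 × 0.568413 = EUR 3,524,160.60
EUR 3,524,160.60 × 1.56293 = SGD 5,508,016.33
SGD 5,508,016.33 ÷ 0.255437 = BRL 21,563,110.79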